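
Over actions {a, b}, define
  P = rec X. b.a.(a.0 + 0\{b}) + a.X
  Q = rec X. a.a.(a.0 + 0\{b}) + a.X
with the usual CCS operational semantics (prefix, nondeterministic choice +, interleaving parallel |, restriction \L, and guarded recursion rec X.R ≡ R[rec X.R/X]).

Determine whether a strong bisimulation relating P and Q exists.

not bisimilar

P's transition system — 4 states:
  s0 = rec X. b.a.(a.0 + 0\{b}) + a.X → —a→ s0, —b→ s1
  s1 = a.(a.0 + 0\{b}) → —a→ s2
  s2 = a.0 + 0\{b} → —a→ s3
  s3 = 0 → ·
Q's transition system — 4 states:
  t0 = rec X. a.a.(a.0 + 0\{b}) + a.X → —a→ t0, —a→ t1
  t1 = a.(a.0 + 0\{b}) → —a→ t2
  t2 = a.0 + 0\{b} → —a→ t3
  t3 = 0 → ·
Partition-refinement fixed point:
  B0 = {s0}
  B1 = {s1, t1}
  B2 = {s2, t2}
  B3 = {s3, t3}
  B4 = {t0}
s0 ∈ B0, t0 ∈ B4 → different blocks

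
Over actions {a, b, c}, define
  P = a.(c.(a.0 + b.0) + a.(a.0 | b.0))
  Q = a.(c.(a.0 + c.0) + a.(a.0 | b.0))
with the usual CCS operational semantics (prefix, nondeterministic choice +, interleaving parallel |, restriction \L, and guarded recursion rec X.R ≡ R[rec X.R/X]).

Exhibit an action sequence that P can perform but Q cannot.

LTS(P): 8 reachable states
  p0 = a.(c.(a.0 + b.0) + a.(a.0 | b.0)) → -a-> p1
  p1 = c.(a.0 + b.0) + a.(a.0 | b.0) → -a-> p2, -c-> p3
  p2 = a.0 | b.0 → -a-> p4, -b-> p5
  p3 = a.0 + b.0 → -a-> p6, -b-> p6
  p4 = 0 | b.0 → -b-> p7
  p5 = a.0 | 0 → -a-> p7
  p6 = 0 → (no moves)
  p7 = 0 | 0 → (no moves)
LTS(Q): 8 reachable states
  q0 = a.(c.(a.0 + c.0) + a.(a.0 | b.0)) → -a-> q1
  q1 = c.(a.0 + c.0) + a.(a.0 | b.0) → -a-> q2, -c-> q3
  q2 = a.0 | b.0 → -a-> q4, -b-> q5
  q3 = a.0 + c.0 → -a-> q6, -c-> q6
  q4 = 0 | b.0 → -b-> q7
  q5 = a.0 | 0 → -a-> q7
  q6 = 0 → (no moves)
  q7 = 0 | 0 → (no moves)
Run σ = ⟨acb⟩ on P: start {p0}
  after a @ step 1: {p1}
  after c @ step 2: {p3}
  after b @ step 3: {p6}
  — P admits the full trace.
Run σ = ⟨acb⟩ on Q: start {q0}
  after a @ step 1: {q1}
  after c @ step 2: {q3}
  after b @ step 3: ∅  — Q cannot continue

acb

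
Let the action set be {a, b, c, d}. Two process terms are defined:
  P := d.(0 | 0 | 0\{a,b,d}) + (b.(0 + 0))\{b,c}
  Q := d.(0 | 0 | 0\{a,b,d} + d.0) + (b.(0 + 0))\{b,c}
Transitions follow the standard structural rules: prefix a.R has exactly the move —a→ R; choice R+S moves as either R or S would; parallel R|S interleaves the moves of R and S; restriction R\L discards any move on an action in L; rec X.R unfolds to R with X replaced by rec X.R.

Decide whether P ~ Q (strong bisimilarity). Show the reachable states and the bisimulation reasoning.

LTS(P): 2 reachable states
  p0 = d.(0 | 0 | 0\{a,b,d}) + (b.(0 + 0))\{b,c} | --d--▸ p1
  p1 = 0 | 0 | 0\{a,b,d} | deadlocked
LTS(Q): 3 reachable states
  q0 = d.(0 | 0 | 0\{a,b,d} + d.0) + (b.(0 + 0))\{b,c} | --d--▸ q1
  q1 = 0 | 0 | 0\{a,b,d} + d.0 | --d--▸ q2
  q2 = 0 | deadlocked
Partition-refinement fixed point:
  B0 = {p0, q1}
  B1 = {p1, q2}
  B2 = {q0}
p0 ∈ B0, q0 ∈ B2 → different blocks

NO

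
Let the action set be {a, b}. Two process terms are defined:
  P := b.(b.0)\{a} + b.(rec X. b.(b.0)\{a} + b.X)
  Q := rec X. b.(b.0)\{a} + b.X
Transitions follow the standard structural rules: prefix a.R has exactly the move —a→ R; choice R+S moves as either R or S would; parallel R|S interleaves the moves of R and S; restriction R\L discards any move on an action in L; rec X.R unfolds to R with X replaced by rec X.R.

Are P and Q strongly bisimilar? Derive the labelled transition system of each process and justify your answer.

LTS(P): 4 reachable states
  s0 = b.(b.0)\{a} + b.(rec X. b.(b.0)\{a} + b.X) ⊢ =b=> s1, =b=> s2
  s1 = (b.0)\{a} ⊢ =b=> s3
  s2 = rec X. b.(b.0)\{a} + b.X ⊢ =b=> s1, =b=> s2
  s3 = 0\{a} ⊢ deadlocked
LTS(Q): 3 reachable states
  t0 = rec X. b.(b.0)\{a} + b.X ⊢ =b=> t0, =b=> t1
  t1 = (b.0)\{a} ⊢ =b=> t2
  t2 = 0\{a} ⊢ deadlocked
Bisimilarity quotient blocks:
  B0 = {s0, s2, t0}
  B1 = {s1, t1}
  B2 = {s3, t2}
s0 ∈ B0, t0 ∈ B0 → same block

P ~ Q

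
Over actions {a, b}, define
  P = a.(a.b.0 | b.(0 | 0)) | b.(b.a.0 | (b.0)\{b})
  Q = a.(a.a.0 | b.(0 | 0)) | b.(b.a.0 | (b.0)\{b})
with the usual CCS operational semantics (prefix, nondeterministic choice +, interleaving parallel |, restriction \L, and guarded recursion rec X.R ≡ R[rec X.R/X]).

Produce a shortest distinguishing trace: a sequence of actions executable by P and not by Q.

LTS(P): 28 reachable states
  m0 = a.(a.b.0 | b.(0 | 0)) | b.(b.a.0 | (b.0)\{b}) → —a→ m1, —b→ m2
  m1 = a.b.0 | b.(0 | 0) | b.(b.a.0 | (b.0)\{b}) → —a→ m3, —b→ m4, —b→ m5
  m2 = a.(a.b.0 | b.(0 | 0)) | (b.a.0 | (b.0)\{b}) → —a→ m5, —b→ m6
  m3 = b.0 | b.(0 | 0) | b.(b.a.0 | (b.0)\{b}) → —b→ m7, —b→ m8, —b→ m9
  m4 = a.b.0 | (0 | 0) | b.(b.a.0 | (b.0)\{b}) → —a→ m8, —b→ m10
  m5 = a.b.0 | b.(0 | 0) | (b.a.0 | (b.0)\{b}) → —a→ m9, —b→ m10, —b→ m11
  m6 = a.(a.b.0 | b.(0 | 0)) | (a.0 | (b.0)\{b}) → —a→ m11, —a→ m12
  m7 = 0 | b.(0 | 0) | b.(b.a.0 | (b.0)\{b}) → —b→ m13, —b→ m14
  m8 = b.0 | (0 | 0) | b.(b.a.0 | (b.0)\{b}) → —b→ m13, —b→ m15
  m9 = b.0 | b.(0 | 0) | (b.a.0 | (b.0)\{b}) → —b→ m14, —b→ m15, —b→ m16
  m10 = a.b.0 | (0 | 0) | (b.a.0 | (b.0)\{b}) → —a→ m15, —b→ m17
  m11 = a.b.0 | b.(0 | 0) | (a.0 | (b.0)\{b}) → —a→ m16, —a→ m18, —b→ m17
  m12 = a.(a.b.0 | b.(0 | 0)) | (0 | (b.0)\{b}) → —a→ m18
  m13 = 0 | (0 | 0) | b.(b.a.0 | (b.0)\{b}) → —b→ m19
  m14 = 0 | b.(0 | 0) | (b.a.0 | (b.0)\{b}) → —b→ m19, —b→ m20
  m15 = b.0 | (0 | 0) | (b.a.0 | (b.0)\{b}) → —b→ m19, —b→ m21
  m16 = b.0 | b.(0 | 0) | (a.0 | (b.0)\{b}) → —a→ m22, —b→ m20, —b→ m21
  m17 = a.b.0 | (0 | 0) | (a.0 | (b.0)\{b}) → —a→ m21, —a→ m23
  m18 = a.b.0 | b.(0 | 0) | (0 | (b.0)\{b}) → —a→ m22, —b→ m23
  m19 = 0 | (0 | 0) | (b.a.0 | (b.0)\{b}) → —b→ m24
  m20 = 0 | b.(0 | 0) | (a.0 | (b.0)\{b}) → —a→ m25, —b→ m24
  m21 = b.0 | (0 | 0) | (a.0 | (b.0)\{b}) → —a→ m26, —b→ m24
  m22 = b.0 | b.(0 | 0) | (0 | (b.0)\{b}) → —b→ m25, —b→ m26
  m23 = a.b.0 | (0 | 0) | (0 | (b.0)\{b}) → —a→ m26
  m24 = 0 | (0 | 0) | (a.0 | (b.0)\{b}) → —a→ m27
  m25 = 0 | b.(0 | 0) | (0 | (b.0)\{b}) → —b→ m27
  m26 = b.0 | (0 | 0) | (0 | (b.0)\{b}) → —b→ m27
  m27 = 0 | (0 | 0) | (0 | (b.0)\{b}) → ∅
LTS(Q): 28 reachable states
  n0 = a.(a.a.0 | b.(0 | 0)) | b.(b.a.0 | (b.0)\{b}) → —a→ n1, —b→ n2
  n1 = a.a.0 | b.(0 | 0) | b.(b.a.0 | (b.0)\{b}) → —a→ n3, —b→ n4, —b→ n5
  n2 = a.(a.a.0 | b.(0 | 0)) | (b.a.0 | (b.0)\{b}) → —a→ n5, —b→ n6
  n3 = a.0 | b.(0 | 0) | b.(b.a.0 | (b.0)\{b}) → —a→ n7, —b→ n8, —b→ n9
  n4 = a.a.0 | (0 | 0) | b.(b.a.0 | (b.0)\{b}) → —a→ n8, —b→ n10
  n5 = a.a.0 | b.(0 | 0) | (b.a.0 | (b.0)\{b}) → —a→ n9, —b→ n10, —b→ n11
  n6 = a.(a.a.0 | b.(0 | 0)) | (a.0 | (b.0)\{b}) → —a→ n11, —a→ n12
  n7 = 0 | b.(0 | 0) | b.(b.a.0 | (b.0)\{b}) → —b→ n13, —b→ n14
  n8 = a.0 | (0 | 0) | b.(b.a.0 | (b.0)\{b}) → —a→ n13, —b→ n15
  n9 = a.0 | b.(0 | 0) | (b.a.0 | (b.0)\{b}) → —a→ n14, —b→ n15, —b→ n16
  n10 = a.a.0 | (0 | 0) | (b.a.0 | (b.0)\{b}) → —a→ n15, —b→ n17
  n11 = a.a.0 | b.(0 | 0) | (a.0 | (b.0)\{b}) → —a→ n16, —a→ n18, —b→ n17
  n12 = a.(a.a.0 | b.(0 | 0)) | (0 | (b.0)\{b}) → —a→ n18
  n13 = 0 | (0 | 0) | b.(b.a.0 | (b.0)\{b}) → —b→ n19
  n14 = 0 | b.(0 | 0) | (b.a.0 | (b.0)\{b}) → —b→ n19, —b→ n20
  n15 = a.0 | (0 | 0) | (b.a.0 | (b.0)\{b}) → —a→ n19, —b→ n21
  n16 = a.0 | b.(0 | 0) | (a.0 | (b.0)\{b}) → —a→ n20, —a→ n22, —b→ n21
  n17 = a.a.0 | (0 | 0) | (a.0 | (b.0)\{b}) → —a→ n21, —a→ n23
  n18 = a.a.0 | b.(0 | 0) | (0 | (b.0)\{b}) → —a→ n22, —b→ n23
  n19 = 0 | (0 | 0) | (b.a.0 | (b.0)\{b}) → —b→ n24
  n20 = 0 | b.(0 | 0) | (a.0 | (b.0)\{b}) → —a→ n25, —b→ n24
  n21 = a.0 | (0 | 0) | (a.0 | (b.0)\{b}) → —a→ n24, —a→ n26
  n22 = a.0 | b.(0 | 0) | (0 | (b.0)\{b}) → —a→ n25, —b→ n26
  n23 = a.a.0 | (0 | 0) | (0 | (b.0)\{b}) → —a→ n26
  n24 = 0 | (0 | 0) | (a.0 | (b.0)\{b}) → —a→ n27
  n25 = 0 | b.(0 | 0) | (0 | (b.0)\{b}) → —b→ n27
  n26 = a.0 | (0 | 0) | (0 | (b.0)\{b}) → —a→ n27
  n27 = 0 | (0 | 0) | (0 | (b.0)\{b}) → ∅
Run σ = ⟨aabbbb⟩ on P: start {m0}
  step 1 (a): {m1}
  step 2 (a): {m3}
  step 3 (b): {m7, m8, m9}
  step 4 (b): {m13, m14, m15, m16}
  step 5 (b): {m19, m20, m21}
  step 6 (b): {m24}
  P completes σ.
Run σ = ⟨aabbbb⟩ on Q: start {n0}
  step 1 (a): {n1}
  step 2 (a): {n3}
  step 3 (b): {n8, n9}
  step 4 (b): {n15, n16}
  step 5 (b): {n21}
  step 6 (b): no successor for Q

aabbbb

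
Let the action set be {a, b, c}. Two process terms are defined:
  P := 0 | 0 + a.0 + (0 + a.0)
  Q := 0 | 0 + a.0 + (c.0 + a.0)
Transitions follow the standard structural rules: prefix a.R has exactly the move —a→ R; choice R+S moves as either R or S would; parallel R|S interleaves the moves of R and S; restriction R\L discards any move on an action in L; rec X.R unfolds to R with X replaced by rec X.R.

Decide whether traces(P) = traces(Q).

P's transition system — 2 states:
  p0 = 0 | 0 + a.0 + (0 + a.0) ⊢ —a→ p1
  p1 = 0 ⊢ ∅
Q's transition system — 2 states:
  q0 = 0 | 0 + a.0 + (c.0 + a.0) ⊢ —a→ q1, —c→ q1
  q1 = 0 ⊢ ∅
Run σ = ⟨c⟩ on Q: start {q0}
  [1] c ⇒ {q1}
  ✓ Q
Run σ = ⟨c⟩ on P: start {p0}
  [1] c ⇒ ∅  — P cannot continue

traces(P) ≠ traces(Q) — witness ⟨c⟩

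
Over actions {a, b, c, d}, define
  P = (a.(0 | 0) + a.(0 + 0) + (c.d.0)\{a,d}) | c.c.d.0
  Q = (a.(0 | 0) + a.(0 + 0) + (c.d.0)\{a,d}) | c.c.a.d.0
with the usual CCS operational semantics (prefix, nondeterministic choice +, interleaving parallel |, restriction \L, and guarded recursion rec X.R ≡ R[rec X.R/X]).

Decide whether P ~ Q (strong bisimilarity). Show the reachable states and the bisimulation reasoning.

Reachable graph of P (16 states):
  u0 = (a.(0 | 0) + a.(0 + 0) + (c.d.0)\{a,d}) | c.c.d.0 | —a→ u1, —a→ u2, —c→ u3, —c→ u4
  u1 = (0 + 0) | c.c.d.0 | —c→ u5
  u2 = 0 | 0 | c.c.d.0 | —c→ u6
  u3 = (a.(0 | 0) + a.(0 + 0) + (c.d.0)\{a,d}) | c.d.0 | —a→ u5, —a→ u6, —c→ u7, —c→ u8
  u4 = (d.0)\{a,d} | c.c.d.0 | —c→ u8
  u5 = (0 + 0) | c.d.0 | —c→ u9
  u6 = 0 | 0 | c.d.0 | —c→ u10
  u7 = (a.(0 | 0) + a.(0 + 0) + (c.d.0)\{a,d}) | d.0 | —a→ u10, —a→ u9, —c→ u11, —d→ u12
  u8 = (d.0)\{a,d} | c.d.0 | —c→ u11
  u9 = (0 + 0) | d.0 | —d→ u13
  u10 = 0 | 0 | d.0 | —d→ u14
  u11 = (d.0)\{a,d} | d.0 | —d→ u15
  u12 = (a.(0 | 0) + a.(0 + 0) + (c.d.0)\{a,d}) | 0 | —a→ u13, —a→ u14, —c→ u15
  u13 = (0 + 0) | 0 | stopped
  u14 = 0 | 0 | 0 | stopped
  u15 = (d.0)\{a,d} | 0 | stopped
Reachable graph of Q (20 states):
  v0 = (a.(0 | 0) + a.(0 + 0) + (c.d.0)\{a,d}) | c.c.a.d.0 | —a→ v1, —a→ v2, —c→ v3, —c→ v4
  v1 = (0 + 0) | c.c.a.d.0 | —c→ v5
  v2 = 0 | 0 | c.c.a.d.0 | —c→ v6
  v3 = (a.(0 | 0) + a.(0 + 0) + (c.d.0)\{a,d}) | c.a.d.0 | —a→ v5, —a→ v6, —c→ v7, —c→ v8
  v4 = (d.0)\{a,d} | c.c.a.d.0 | —c→ v8
  v5 = (0 + 0) | c.a.d.0 | —c→ v9
  v6 = 0 | 0 | c.a.d.0 | —c→ v10
  v7 = (a.(0 | 0) + a.(0 + 0) + (c.d.0)\{a,d}) | a.d.0 | —a→ v10, —a→ v11, —a→ v9, —c→ v12
  v8 = (d.0)\{a,d} | c.a.d.0 | —c→ v12
  v9 = (0 + 0) | a.d.0 | —a→ v13
  v10 = 0 | 0 | a.d.0 | —a→ v14
  v11 = (a.(0 | 0) + a.(0 + 0) + (c.d.0)\{a,d}) | d.0 | —a→ v13, —a→ v14, —c→ v15, —d→ v16
  v12 = (d.0)\{a,d} | a.d.0 | —a→ v15
  v13 = (0 + 0) | d.0 | —d→ v17
  v14 = 0 | 0 | d.0 | —d→ v18
  v15 = (d.0)\{a,d} | d.0 | —d→ v19
  v16 = (a.(0 | 0) + a.(0 + 0) + (c.d.0)\{a,d}) | 0 | —a→ v17, —a→ v18, —c→ v19
  v17 = (0 + 0) | 0 | stopped
  v18 = 0 | 0 | 0 | stopped
  v19 = (d.0)\{a,d} | 0 | stopped
Bisimilarity quotient blocks:
  B0 = {u0}
  B1 = {u1, u2, u4}
  B2 = {u5, u6, u8}
  B3 = {u10, u11, u9, v13, v14, v15}
  B4 = {u13, u14, u15, v17, v18, v19}
  B5 = {u3}
  B6 = {u7, v11}
  B7 = {u12, v16}
  B8 = {v0}
  B9 = {v3}
  B10 = {v5, v6, v8}
  B11 = {v10, v12, v9}
  B12 = {v7}
  B13 = {v1, v2, v4}
u0 ∈ B0, v0 ∈ B8 → different blocks

not bisimilar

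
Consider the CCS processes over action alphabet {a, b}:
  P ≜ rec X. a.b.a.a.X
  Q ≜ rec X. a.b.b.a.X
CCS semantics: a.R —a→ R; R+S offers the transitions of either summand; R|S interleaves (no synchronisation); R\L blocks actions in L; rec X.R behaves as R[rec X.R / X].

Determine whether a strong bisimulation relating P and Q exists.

NO

Reachable graph of P (4 states):
  u0 = rec X. a.b.a.a.X :: ··a··> u1
  u1 = b.a.a.(rec X. a.b.a.a.X) :: ··b··> u2
  u2 = a.a.(rec X. a.b.a.a.X) :: ··a··> u3
  u3 = a.(rec X. a.b.a.a.X) :: ··a··> u0
Reachable graph of Q (4 states):
  v0 = rec X. a.b.b.a.X :: ··a··> v1
  v1 = b.b.a.(rec X. a.b.b.a.X) :: ··b··> v2
  v2 = b.a.(rec X. a.b.b.a.X) :: ··b··> v3
  v3 = a.(rec X. a.b.b.a.X) :: ··a··> v0
Coarsest stable partition (strong bisimilarity classes):
  B0 = {u0}
  B1 = {u1}
  B2 = {u2}
  B3 = {u3}
  B4 = {v0}
  B5 = {v1}
  B6 = {v2}
  B7 = {v3}
u0 ∈ B0, v0 ∈ B4 → different blocks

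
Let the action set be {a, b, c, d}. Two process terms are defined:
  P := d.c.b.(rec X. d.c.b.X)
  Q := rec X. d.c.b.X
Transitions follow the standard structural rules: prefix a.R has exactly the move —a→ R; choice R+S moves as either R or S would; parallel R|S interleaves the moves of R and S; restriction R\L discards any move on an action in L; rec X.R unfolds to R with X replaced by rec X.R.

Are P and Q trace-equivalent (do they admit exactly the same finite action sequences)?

trace-equivalent

P's transition system — 4 states:
  u0 = d.c.b.(rec X. d.c.b.X) ⊢ —d→ u1
  u1 = c.b.(rec X. d.c.b.X) ⊢ —c→ u2
  u2 = b.(rec X. d.c.b.X) ⊢ —b→ u3
  u3 = rec X. d.c.b.X ⊢ —d→ u1
Q's transition system — 3 states:
  v0 = rec X. d.c.b.X ⊢ —d→ v1
  v1 = c.b.(rec X. d.c.b.X) ⊢ —c→ v2
  v2 = b.(rec X. d.c.b.X) ⊢ —b→ v0
Bisimilarity quotient blocks:
  B0 = {u0, u3, v0}
  B1 = {u1, v1}
  B2 = {u2, v2}
u0 ∈ B0, v0 ∈ B0 → same block
Bisimilar ⇒ trace-equivalent.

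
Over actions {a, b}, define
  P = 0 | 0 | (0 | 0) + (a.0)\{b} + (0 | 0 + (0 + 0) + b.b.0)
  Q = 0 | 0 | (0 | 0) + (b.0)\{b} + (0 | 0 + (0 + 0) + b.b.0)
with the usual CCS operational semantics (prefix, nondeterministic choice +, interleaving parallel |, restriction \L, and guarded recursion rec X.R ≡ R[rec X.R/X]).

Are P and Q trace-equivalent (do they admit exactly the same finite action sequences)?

LTS(P): 4 reachable states
  p0 = 0 | 0 | (0 | 0) + (a.0)\{b} + (0 | 0 + (0 + 0) + b.b.0) :: —a→ p1, —b→ p2
  p1 = 0\{b} :: deadlocked
  p2 = b.0 :: —b→ p3
  p3 = 0 :: deadlocked
LTS(Q): 3 reachable states
  q0 = 0 | 0 | (0 | 0) + (b.0)\{b} + (0 | 0 + (0 + 0) + b.b.0) :: —b→ q1
  q1 = b.0 :: —b→ q2
  q2 = 0 :: deadlocked
Executing a from P (initial set {p0}):
  step 1 (a): {p1}
  P completes σ.
Executing a from Q (initial set {q0}):
  step 1 (a): ∅ (Q stuck)

NO — witness ⟨a⟩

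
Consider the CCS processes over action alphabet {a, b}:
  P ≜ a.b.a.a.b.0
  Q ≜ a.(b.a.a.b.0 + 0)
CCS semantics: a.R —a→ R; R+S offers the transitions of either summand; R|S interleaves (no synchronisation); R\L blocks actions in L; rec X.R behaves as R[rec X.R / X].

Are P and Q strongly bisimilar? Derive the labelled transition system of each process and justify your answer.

YES

P's transition system — 6 states:
  m0 = a.b.a.a.b.0 → —a→ m1
  m1 = b.a.a.b.0 → —b→ m2
  m2 = a.a.b.0 → —a→ m3
  m3 = a.b.0 → —a→ m4
  m4 = b.0 → —b→ m5
  m5 = 0 → ·
Q's transition system — 6 states:
  n0 = a.(b.a.a.b.0 + 0) → —a→ n1
  n1 = b.a.a.b.0 + 0 → —b→ n2
  n2 = a.a.b.0 → —a→ n3
  n3 = a.b.0 → —a→ n4
  n4 = b.0 → —b→ n5
  n5 = 0 → ·
Coarsest stable partition (strong bisimilarity classes):
  B0 = {m0, n0}
  B1 = {m1, n1}
  B2 = {m2, n2}
  B3 = {m3, n3}
  B4 = {m4, n4}
  B5 = {m5, n5}
m0 ∈ B0, n0 ∈ B0 → same block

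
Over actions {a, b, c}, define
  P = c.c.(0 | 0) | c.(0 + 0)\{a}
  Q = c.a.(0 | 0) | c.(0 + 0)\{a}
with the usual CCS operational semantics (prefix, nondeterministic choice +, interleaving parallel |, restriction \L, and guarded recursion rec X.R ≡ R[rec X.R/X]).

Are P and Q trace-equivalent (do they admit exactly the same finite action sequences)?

trace-distinct — witness ⟨ccc⟩

P's transition system — 6 states:
  s0 = c.c.(0 | 0) | c.(0 + 0)\{a} has moves =c=> s1, =c=> s2
  s1 = c.(0 | 0) | c.(0 + 0)\{a} has moves =c=> s3, =c=> s4
  s2 = c.c.(0 | 0) | (0 + 0)\{a} has moves =c=> s4
  s3 = 0 | 0 | c.(0 + 0)\{a} has moves =c=> s5
  s4 = c.(0 | 0) | (0 + 0)\{a} has moves =c=> s5
  s5 = 0 | 0 | (0 + 0)\{a} has moves ∅
Q's transition system — 6 states:
  t0 = c.a.(0 | 0) | c.(0 + 0)\{a} has moves =c=> t1, =c=> t2
  t1 = a.(0 | 0) | c.(0 + 0)\{a} has moves =a=> t3, =c=> t4
  t2 = c.a.(0 | 0) | (0 + 0)\{a} has moves =c=> t4
  t3 = 0 | 0 | c.(0 + 0)\{a} has moves =c=> t5
  t4 = a.(0 | 0) | (0 + 0)\{a} has moves =a=> t5
  t5 = 0 | 0 | (0 + 0)\{a} has moves ∅
Run σ = ⟨ccc⟩ on P: start {s0}
  [1] c ⇒ {s1, s2}
  [2] c ⇒ {s3, s4}
  [3] c ⇒ {s5}
  ✓ P
Run σ = ⟨ccc⟩ on Q: start {t0}
  [1] c ⇒ {t1, t2}
  [2] c ⇒ {t4}
  [3] c ⇒ no successor for Q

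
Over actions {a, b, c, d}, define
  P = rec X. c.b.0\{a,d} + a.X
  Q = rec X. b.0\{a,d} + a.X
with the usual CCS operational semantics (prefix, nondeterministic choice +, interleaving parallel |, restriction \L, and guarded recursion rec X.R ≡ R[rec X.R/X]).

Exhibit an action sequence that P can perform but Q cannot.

Reachable graph of P (3 states):
  m0 = rec X. c.b.0\{a,d} + a.X :: —a→ m0, —c→ m1
  m1 = b.0\{a,d} :: —b→ m2
  m2 = 0\{a,d} :: deadlocked
Reachable graph of Q (2 states):
  n0 = rec X. b.0\{a,d} + a.X :: —a→ n0, —b→ n1
  n1 = 0\{a,d} :: deadlocked
Executing c from P (initial set {m0}):
  step 1 (c): {m1}
  P completes σ.
Executing c from Q (initial set {n0}):
  step 1 (c): no successor for Q

c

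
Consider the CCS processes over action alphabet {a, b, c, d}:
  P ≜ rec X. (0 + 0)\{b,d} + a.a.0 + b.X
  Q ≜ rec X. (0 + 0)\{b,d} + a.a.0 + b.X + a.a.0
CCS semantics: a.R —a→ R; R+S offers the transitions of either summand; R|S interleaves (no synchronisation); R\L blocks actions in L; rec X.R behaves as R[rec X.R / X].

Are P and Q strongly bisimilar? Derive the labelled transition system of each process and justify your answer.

bisimilar

LTS(P): 3 reachable states
  m0 = rec X. (0 + 0)\{b,d} + a.a.0 + b.X ⊢ ··a··> m1, ··b··> m0
  m1 = a.0 ⊢ ··a··> m2
  m2 = 0 ⊢ deadlocked
LTS(Q): 3 reachable states
  n0 = rec X. (0 + 0)\{b,d} + a.a.0 + b.X + a.a.0 ⊢ ··a··> n1, ··b··> n0
  n1 = a.0 ⊢ ··a··> n2
  n2 = 0 ⊢ deadlocked
Partition-refinement fixed point:
  B0 = {m0, n0}
  B1 = {m1, n1}
  B2 = {m2, n2}
m0 ∈ B0, n0 ∈ B0 → same block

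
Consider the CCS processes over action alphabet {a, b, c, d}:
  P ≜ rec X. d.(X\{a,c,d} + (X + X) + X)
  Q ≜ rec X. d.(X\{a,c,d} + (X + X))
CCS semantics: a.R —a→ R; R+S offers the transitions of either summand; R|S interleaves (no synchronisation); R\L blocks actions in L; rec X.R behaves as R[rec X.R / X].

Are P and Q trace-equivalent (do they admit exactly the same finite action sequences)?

Reachable graph of P (2 states):
  u0 = rec X. d.(X\{a,c,d} + (X + X) + X) → -d-> u1
  u1 = (rec X. d.(X\{a,c,d} + (X + X) + X))\{a,c,d} + ((rec X. d.(X\{a,c,d} + (X + X) + X)) + (rec X. d.(X\{a,c,d} + (X + X) + X))) + (rec X. d.(X\{a,c,d} + (X + X) + X)) → -d-> u1
Reachable graph of Q (2 states):
  v0 = rec X. d.(X\{a,c,d} + (X + X)) → -d-> v1
  v1 = (rec X. d.(X\{a,c,d} + (X + X)))\{a,c,d} + ((rec X. d.(X\{a,c,d} + (X + X))) + (rec X. d.(X\{a,c,d} + (X + X)))) → -d-> v1
Bisimilarity quotient blocks:
  B0 = {u0, u1, v0, v1}
u0 ∈ B0, v0 ∈ B0 → same block
Bisimilar ⇒ trace-equivalent.

traces(P) = traces(Q)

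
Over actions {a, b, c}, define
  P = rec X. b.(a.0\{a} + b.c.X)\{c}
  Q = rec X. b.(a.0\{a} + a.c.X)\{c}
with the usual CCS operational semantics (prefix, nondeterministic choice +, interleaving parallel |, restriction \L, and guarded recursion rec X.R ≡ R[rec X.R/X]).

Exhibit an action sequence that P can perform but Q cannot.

P's transition system — 4 states:
  m0 = rec X. b.(a.0\{a} + b.c.X)\{c} :: ··b··> m1
  m1 = (a.0\{a} + b.c.(rec X. b.(a.0\{a} + b.c.X)\{c}))\{c} :: ··a··> m2, ··b··> m3
  m2 = 0\{a}\{c} :: ∅
  m3 = (c.(rec X. b.(a.0\{a} + b.c.X)\{c}))\{c} :: ∅
Q's transition system — 4 states:
  n0 = rec X. b.(a.0\{a} + a.c.X)\{c} :: ··b··> n1
  n1 = (a.0\{a} + a.c.(rec X. b.(a.0\{a} + a.c.X)\{c}))\{c} :: ··a··> n2, ··a··> n3
  n2 = (c.(rec X. b.(a.0\{a} + a.c.X)\{c}))\{c} :: ∅
  n3 = 0\{a}\{c} :: ∅
Executing bb from P (initial set {m0}):
  after b @ step 1: {m1}
  after b @ step 2: {m3}
  P completes σ.
Executing bb from Q (initial set {n0}):
  after b @ step 1: {n1}
  after b @ step 2: no successor for Q

bb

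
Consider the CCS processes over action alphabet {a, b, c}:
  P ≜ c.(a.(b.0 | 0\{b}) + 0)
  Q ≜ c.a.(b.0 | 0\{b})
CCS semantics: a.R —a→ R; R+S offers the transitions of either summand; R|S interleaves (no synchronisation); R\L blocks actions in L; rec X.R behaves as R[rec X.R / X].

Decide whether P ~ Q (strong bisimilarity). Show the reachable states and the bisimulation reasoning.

LTS(P): 4 reachable states
  p0 = c.(a.(b.0 | 0\{b}) + 0) has moves --c--▸ p1
  p1 = a.(b.0 | 0\{b}) + 0 has moves --a--▸ p2
  p2 = b.0 | 0\{b} has moves --b--▸ p3
  p3 = 0 | 0\{b} has moves stopped
LTS(Q): 4 reachable states
  q0 = c.a.(b.0 | 0\{b}) has moves --c--▸ q1
  q1 = a.(b.0 | 0\{b}) has moves --a--▸ q2
  q2 = b.0 | 0\{b} has moves --b--▸ q3
  q3 = 0 | 0\{b} has moves stopped
Partition-refinement fixed point:
  B0 = {p0, q0}
  B1 = {p1, q1}
  B2 = {p2, q2}
  B3 = {p3, q3}
p0 ∈ B0, q0 ∈ B0 → same block

YES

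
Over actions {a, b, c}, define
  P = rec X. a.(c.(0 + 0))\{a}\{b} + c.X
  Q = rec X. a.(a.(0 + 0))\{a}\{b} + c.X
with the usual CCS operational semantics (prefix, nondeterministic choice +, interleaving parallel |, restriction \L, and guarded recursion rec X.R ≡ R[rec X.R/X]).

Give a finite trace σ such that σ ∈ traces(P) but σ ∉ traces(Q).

LTS(P): 3 reachable states
  m0 = rec X. a.(c.(0 + 0))\{a}\{b} + c.X → =a=> m1, =c=> m0
  m1 = (c.(0 + 0))\{a}\{b} → =c=> m2
  m2 = (0 + 0)\{a}\{b} → ∅
LTS(Q): 2 reachable states
  n0 = rec X. a.(a.(0 + 0))\{a}\{b} + c.X → =a=> n1, =c=> n0
  n1 = (a.(0 + 0))\{a}\{b} → ∅
Run σ = ⟨ac⟩ on P: start {m0}
  after a @ step 1: {m1}
  after c @ step 2: {m2}
  — P admits the full trace.
Run σ = ⟨ac⟩ on Q: start {n0}
  after a @ step 1: {n1}
  after c @ step 2: ∅  — Q cannot continue

ac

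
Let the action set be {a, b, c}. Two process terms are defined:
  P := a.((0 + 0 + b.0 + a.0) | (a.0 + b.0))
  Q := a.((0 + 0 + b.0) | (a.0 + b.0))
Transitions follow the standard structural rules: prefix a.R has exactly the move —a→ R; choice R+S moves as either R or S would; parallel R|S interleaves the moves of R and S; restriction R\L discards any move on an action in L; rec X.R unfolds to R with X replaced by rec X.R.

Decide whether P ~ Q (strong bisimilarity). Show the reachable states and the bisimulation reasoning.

P ≁ Q

P's transition system — 5 states:
  s0 = a.((0 + 0 + b.0 + a.0) | (a.0 + b.0)) ⊢ --a--▸ s1
  s1 = (0 + 0 + b.0 + a.0) | (a.0 + b.0) ⊢ --a--▸ s2, --a--▸ s3, --b--▸ s2, --b--▸ s3
  s2 = (0 + 0 + b.0 + a.0) | 0 ⊢ --a--▸ s4, --b--▸ s4
  s3 = 0 | (a.0 + b.0) ⊢ --a--▸ s4, --b--▸ s4
  s4 = 0 | 0 ⊢ ·
Q's transition system — 5 states:
  t0 = a.((0 + 0 + b.0) | (a.0 + b.0)) ⊢ --a--▸ t1
  t1 = (0 + 0 + b.0) | (a.0 + b.0) ⊢ --a--▸ t2, --b--▸ t2, --b--▸ t3
  t2 = (0 + 0 + b.0) | 0 ⊢ --b--▸ t4
  t3 = 0 | (a.0 + b.0) ⊢ --a--▸ t4, --b--▸ t4
  t4 = 0 | 0 ⊢ ·
Bisimilarity quotient blocks:
  B0 = {s0}
  B1 = {s1}
  B2 = {s2, s3, t3}
  B3 = {s4, t4}
  B4 = {t0}
  B5 = {t1}
  B6 = {t2}
s0 ∈ B0, t0 ∈ B4 → different blocks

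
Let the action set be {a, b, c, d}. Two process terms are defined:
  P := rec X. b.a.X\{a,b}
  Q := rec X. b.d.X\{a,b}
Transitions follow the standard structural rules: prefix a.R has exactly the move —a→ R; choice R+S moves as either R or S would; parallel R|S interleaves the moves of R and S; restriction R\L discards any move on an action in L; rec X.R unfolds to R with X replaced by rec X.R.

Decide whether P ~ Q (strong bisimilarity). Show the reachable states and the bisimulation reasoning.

not bisimilar

LTS(P): 3 reachable states
  m0 = rec X. b.a.X\{a,b} :: -b-> m1
  m1 = a.(rec X. b.a.X\{a,b})\{a,b} :: -a-> m2
  m2 = (rec X. b.a.X\{a,b})\{a,b} :: deadlocked
LTS(Q): 3 reachable states
  n0 = rec X. b.d.X\{a,b} :: -b-> n1
  n1 = d.(rec X. b.d.X\{a,b})\{a,b} :: -d-> n2
  n2 = (rec X. b.d.X\{a,b})\{a,b} :: deadlocked
Bisimilarity quotient blocks:
  B0 = {m0}
  B1 = {m1}
  B2 = {m2, n2}
  B3 = {n0}
  B4 = {n1}
m0 ∈ B0, n0 ∈ B3 → different blocks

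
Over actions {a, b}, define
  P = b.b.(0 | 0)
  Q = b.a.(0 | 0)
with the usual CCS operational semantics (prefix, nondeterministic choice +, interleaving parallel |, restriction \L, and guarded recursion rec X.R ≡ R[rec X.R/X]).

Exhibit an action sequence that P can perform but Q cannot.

bb

LTS(P): 3 reachable states
  s0 = b.b.(0 | 0) | --b--▸ s1
  s1 = b.(0 | 0) | --b--▸ s2
  s2 = 0 | 0 | stopped
LTS(Q): 3 reachable states
  t0 = b.a.(0 | 0) | --b--▸ t1
  t1 = a.(0 | 0) | --a--▸ t2
  t2 = 0 | 0 | stopped
Executing bb from P (initial set {s0}):
  [1] b ⇒ {s1}
  [2] b ⇒ {s2}
  P completes σ.
Executing bb from Q (initial set {t0}):
  [1] b ⇒ {t1}
  [2] b ⇒ ∅  — Q cannot continue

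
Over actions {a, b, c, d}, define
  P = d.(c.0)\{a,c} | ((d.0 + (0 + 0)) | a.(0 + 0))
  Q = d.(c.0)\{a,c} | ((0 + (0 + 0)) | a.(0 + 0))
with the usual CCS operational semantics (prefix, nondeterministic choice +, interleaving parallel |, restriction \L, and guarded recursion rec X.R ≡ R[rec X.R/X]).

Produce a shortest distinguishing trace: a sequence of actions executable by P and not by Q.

dd

P's transition system — 8 states:
  s0 = d.(c.0)\{a,c} | ((d.0 + (0 + 0)) | a.(0 + 0)) has moves -a-> s1, -d-> s2, -d-> s3
  s1 = d.(c.0)\{a,c} | ((d.0 + (0 + 0)) | (0 + 0)) has moves -d-> s4, -d-> s5
  s2 = (c.0)\{a,c} | ((d.0 + (0 + 0)) | a.(0 + 0)) has moves -a-> s4, -d-> s6
  s3 = d.(c.0)\{a,c} | (0 | a.(0 + 0)) has moves -a-> s5, -d-> s6
  s4 = (c.0)\{a,c} | ((d.0 + (0 + 0)) | (0 + 0)) has moves -d-> s7
  s5 = d.(c.0)\{a,c} | (0 | (0 + 0)) has moves -d-> s7
  s6 = (c.0)\{a,c} | (0 | a.(0 + 0)) has moves -a-> s7
  s7 = (c.0)\{a,c} | (0 | (0 + 0)) has moves (no moves)
Q's transition system — 4 states:
  t0 = d.(c.0)\{a,c} | ((0 + (0 + 0)) | a.(0 + 0)) has moves -a-> t1, -d-> t2
  t1 = d.(c.0)\{a,c} | ((0 + (0 + 0)) | (0 + 0)) has moves -d-> t3
  t2 = (c.0)\{a,c} | ((0 + (0 + 0)) | a.(0 + 0)) has moves -a-> t3
  t3 = (c.0)\{a,c} | ((0 + (0 + 0)) | (0 + 0)) has moves (no moves)
Trace ⟨dd⟩ through P, begin at {s0}:
  step 1 (d): {s2, s3}
  step 2 (d): {s6}
  — P admits the full trace.
Trace ⟨dd⟩ through Q, begin at {t0}:
  step 1 (d): {t2}
  step 2 (d): ∅ (Q stuck)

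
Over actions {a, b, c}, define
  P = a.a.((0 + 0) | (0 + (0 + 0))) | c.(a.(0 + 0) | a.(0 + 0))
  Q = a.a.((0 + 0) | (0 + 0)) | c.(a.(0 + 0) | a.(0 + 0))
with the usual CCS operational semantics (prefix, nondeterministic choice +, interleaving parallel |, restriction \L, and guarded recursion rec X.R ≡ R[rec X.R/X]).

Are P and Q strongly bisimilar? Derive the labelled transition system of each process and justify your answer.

bisimilar

Reachable graph of P (15 states):
  s0 = a.a.((0 + 0) | (0 + (0 + 0))) | c.(a.(0 + 0) | a.(0 + 0)) :: =a=> s1, =c=> s2
  s1 = a.((0 + 0) | (0 + (0 + 0))) | c.(a.(0 + 0) | a.(0 + 0)) :: =a=> s3, =c=> s4
  s2 = a.a.((0 + 0) | (0 + (0 + 0))) | (a.(0 + 0) | a.(0 + 0)) :: =a=> s4, =a=> s5, =a=> s6
  s3 = (0 + 0) | (0 + (0 + 0)) | c.(a.(0 + 0) | a.(0 + 0)) :: =c=> s7
  s4 = a.((0 + 0) | (0 + (0 + 0))) | (a.(0 + 0) | a.(0 + 0)) :: =a=> s7, =a=> s8, =a=> s9
  s5 = a.a.((0 + 0) | (0 + (0 + 0))) | ((0 + 0) | a.(0 + 0)) :: =a=> s10, =a=> s8
  s6 = a.a.((0 + 0) | (0 + (0 + 0))) | (a.(0 + 0) | (0 + 0)) :: =a=> s10, =a=> s9
  s7 = (0 + 0) | (0 + (0 + 0)) | (a.(0 + 0) | a.(0 + 0)) :: =a=> s11, =a=> s12
  s8 = a.((0 + 0) | (0 + (0 + 0))) | ((0 + 0) | a.(0 + 0)) :: =a=> s11, =a=> s13
  s9 = a.((0 + 0) | (0 + (0 + 0))) | (a.(0 + 0) | (0 + 0)) :: =a=> s12, =a=> s13
  s10 = a.a.((0 + 0) | (0 + (0 + 0))) | ((0 + 0) | (0 + 0)) :: =a=> s13
  s11 = (0 + 0) | (0 + (0 + 0)) | ((0 + 0) | a.(0 + 0)) :: =a=> s14
  s12 = (0 + 0) | (0 + (0 + 0)) | (a.(0 + 0) | (0 + 0)) :: =a=> s14
  s13 = a.((0 + 0) | (0 + (0 + 0))) | ((0 + 0) | (0 + 0)) :: =a=> s14
  s14 = (0 + 0) | (0 + (0 + 0)) | ((0 + 0) | (0 + 0)) :: ·
Reachable graph of Q (15 states):
  t0 = a.a.((0 + 0) | (0 + 0)) | c.(a.(0 + 0) | a.(0 + 0)) :: =a=> t1, =c=> t2
  t1 = a.((0 + 0) | (0 + 0)) | c.(a.(0 + 0) | a.(0 + 0)) :: =a=> t3, =c=> t4
  t2 = a.a.((0 + 0) | (0 + 0)) | (a.(0 + 0) | a.(0 + 0)) :: =a=> t4, =a=> t5, =a=> t6
  t3 = (0 + 0) | (0 + 0) | c.(a.(0 + 0) | a.(0 + 0)) :: =c=> t7
  t4 = a.((0 + 0) | (0 + 0)) | (a.(0 + 0) | a.(0 + 0)) :: =a=> t7, =a=> t8, =a=> t9
  t5 = a.a.((0 + 0) | (0 + 0)) | ((0 + 0) | a.(0 + 0)) :: =a=> t10, =a=> t8
  t6 = a.a.((0 + 0) | (0 + 0)) | (a.(0 + 0) | (0 + 0)) :: =a=> t10, =a=> t9
  t7 = (0 + 0) | (0 + 0) | (a.(0 + 0) | a.(0 + 0)) :: =a=> t11, =a=> t12
  t8 = a.((0 + 0) | (0 + 0)) | ((0 + 0) | a.(0 + 0)) :: =a=> t11, =a=> t13
  t9 = a.((0 + 0) | (0 + 0)) | (a.(0 + 0) | (0 + 0)) :: =a=> t12, =a=> t13
  t10 = a.a.((0 + 0) | (0 + 0)) | ((0 + 0) | (0 + 0)) :: =a=> t13
  t11 = (0 + 0) | (0 + 0) | ((0 + 0) | a.(0 + 0)) :: =a=> t14
  t12 = (0 + 0) | (0 + 0) | (a.(0 + 0) | (0 + 0)) :: =a=> t14
  t13 = a.((0 + 0) | (0 + 0)) | ((0 + 0) | (0 + 0)) :: =a=> t14
  t14 = (0 + 0) | (0 + 0) | ((0 + 0) | (0 + 0)) :: ·
Bisimilarity quotient blocks:
  B0 = {s0, t0}
  B1 = {s2, t2}
  B2 = {s4, s5, s6, t4, t5, t6}
  B3 = {s10, s7, s8, s9, t10, t7, t8, t9}
  B4 = {s11, s12, s13, t11, t12, t13}
  B5 = {s14, t14}
  B6 = {s1, t1}
  B7 = {s3, t3}
s0 ∈ B0, t0 ∈ B0 → same block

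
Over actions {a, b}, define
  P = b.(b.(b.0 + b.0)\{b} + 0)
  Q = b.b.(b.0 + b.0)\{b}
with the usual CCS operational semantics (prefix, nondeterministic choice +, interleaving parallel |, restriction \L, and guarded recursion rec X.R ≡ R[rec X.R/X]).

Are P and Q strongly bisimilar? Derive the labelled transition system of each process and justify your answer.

LTS(P): 3 reachable states
  m0 = b.(b.(b.0 + b.0)\{b} + 0) has moves —b→ m1
  m1 = b.(b.0 + b.0)\{b} + 0 has moves —b→ m2
  m2 = (b.0 + b.0)\{b} has moves deadlocked
LTS(Q): 3 reachable states
  n0 = b.b.(b.0 + b.0)\{b} has moves —b→ n1
  n1 = b.(b.0 + b.0)\{b} has moves —b→ n2
  n2 = (b.0 + b.0)\{b} has moves deadlocked
Coarsest stable partition (strong bisimilarity classes):
  B0 = {m0, n0}
  B1 = {m1, n1}
  B2 = {m2, n2}
m0 ∈ B0, n0 ∈ B0 → same block

bisimilar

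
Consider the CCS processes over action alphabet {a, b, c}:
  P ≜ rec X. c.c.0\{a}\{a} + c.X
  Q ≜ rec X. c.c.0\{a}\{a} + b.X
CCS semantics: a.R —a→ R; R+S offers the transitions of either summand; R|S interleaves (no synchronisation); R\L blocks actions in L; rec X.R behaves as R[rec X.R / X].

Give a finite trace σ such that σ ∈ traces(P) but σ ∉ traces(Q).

P's transition system — 3 states:
  u0 = rec X. c.c.0\{a}\{a} + c.X ⊢ -c-> u0, -c-> u1
  u1 = c.0\{a}\{a} ⊢ -c-> u2
  u2 = 0\{a}\{a} ⊢ (no moves)
Q's transition system — 3 states:
  v0 = rec X. c.c.0\{a}\{a} + b.X ⊢ -b-> v0, -c-> v1
  v1 = c.0\{a}\{a} ⊢ -c-> v2
  v2 = 0\{a}\{a} ⊢ (no moves)
Run σ = ⟨ccc⟩ on P: start {u0}
  step 1 (c): {u0, u1}
  step 2 (c): {u0, u1, u2}
  step 3 (c): {u0, u1, u2}
  — P admits the full trace.
Run σ = ⟨ccc⟩ on Q: start {v0}
  step 1 (c): {v1}
  step 2 (c): {v2}
  step 3 (c): ∅  — Q cannot continue

ccc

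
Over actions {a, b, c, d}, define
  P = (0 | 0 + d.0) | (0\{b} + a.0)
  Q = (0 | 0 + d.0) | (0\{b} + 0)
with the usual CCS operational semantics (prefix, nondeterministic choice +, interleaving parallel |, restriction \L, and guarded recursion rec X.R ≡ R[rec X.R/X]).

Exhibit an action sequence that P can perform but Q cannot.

LTS(P): 4 reachable states
  m0 = (0 | 0 + d.0) | (0\{b} + a.0) has moves --a--▸ m1, --d--▸ m2
  m1 = (0 | 0 + d.0) | 0 has moves --d--▸ m3
  m2 = 0 | (0\{b} + a.0) has moves --a--▸ m3
  m3 = 0 | 0 has moves ∅
LTS(Q): 2 reachable states
  n0 = (0 | 0 + d.0) | (0\{b} + 0) has moves --d--▸ n1
  n1 = 0 | (0\{b} + 0) has moves ∅
Executing a from P (initial set {m0}):
  step 1 (a): {m1}
  P completes σ.
Executing a from Q (initial set {n0}):
  step 1 (a): no successor for Q

a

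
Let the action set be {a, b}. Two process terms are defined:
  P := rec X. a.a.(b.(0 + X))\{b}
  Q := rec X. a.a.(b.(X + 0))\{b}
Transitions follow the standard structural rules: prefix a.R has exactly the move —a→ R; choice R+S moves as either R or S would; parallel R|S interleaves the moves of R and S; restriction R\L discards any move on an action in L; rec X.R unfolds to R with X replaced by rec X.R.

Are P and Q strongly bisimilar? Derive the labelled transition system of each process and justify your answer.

YES

Reachable graph of P (3 states):
  m0 = rec X. a.a.(b.(0 + X))\{b} has moves -a-> m1
  m1 = a.(b.(0 + (rec X. a.a.(b.(0 + X))\{b})))\{b} has moves -a-> m2
  m2 = (b.(0 + (rec X. a.a.(b.(0 + X))\{b})))\{b} has moves deadlocked
Reachable graph of Q (3 states):
  n0 = rec X. a.a.(b.(X + 0))\{b} has moves -a-> n1
  n1 = a.(b.((rec X. a.a.(b.(X + 0))\{b}) + 0))\{b} has moves -a-> n2
  n2 = (b.((rec X. a.a.(b.(X + 0))\{b}) + 0))\{b} has moves deadlocked
Bisimilarity quotient blocks:
  B0 = {m0, n0}
  B1 = {m1, n1}
  B2 = {m2, n2}
m0 ∈ B0, n0 ∈ B0 → same block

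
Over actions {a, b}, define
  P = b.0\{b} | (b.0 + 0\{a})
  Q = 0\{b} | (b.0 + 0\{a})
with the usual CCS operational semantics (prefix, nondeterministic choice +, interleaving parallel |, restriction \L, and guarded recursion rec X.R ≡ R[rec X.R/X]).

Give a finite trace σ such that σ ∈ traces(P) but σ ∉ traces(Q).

LTS(P): 4 reachable states
  s0 = b.0\{b} | (b.0 + 0\{a}) ⊢ —b→ s1, —b→ s2
  s1 = 0\{b} | (b.0 + 0\{a}) ⊢ —b→ s3
  s2 = b.0\{b} | 0 ⊢ —b→ s3
  s3 = 0\{b} | 0 ⊢ ·
LTS(Q): 2 reachable states
  t0 = 0\{b} | (b.0 + 0\{a}) ⊢ —b→ t1
  t1 = 0\{b} | 0 ⊢ ·
Run σ = ⟨bb⟩ on P: start {s0}
  step 1 (b): {s1, s2}
  step 2 (b): {s3}
  — P admits the full trace.
Run σ = ⟨bb⟩ on Q: start {t0}
  step 1 (b): {t1}
  step 2 (b): ∅ (Q stuck)

bb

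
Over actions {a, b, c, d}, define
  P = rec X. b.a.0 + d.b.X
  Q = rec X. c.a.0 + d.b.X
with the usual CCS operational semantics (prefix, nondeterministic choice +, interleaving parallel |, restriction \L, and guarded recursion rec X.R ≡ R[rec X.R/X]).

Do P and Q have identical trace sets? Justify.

P's transition system — 4 states:
  s0 = rec X. b.a.0 + d.b.X has moves --b--▸ s1, --d--▸ s2
  s1 = a.0 has moves --a--▸ s3
  s2 = b.(rec X. b.a.0 + d.b.X) has moves --b--▸ s0
  s3 = 0 has moves ·
Q's transition system — 4 states:
  t0 = rec X. c.a.0 + d.b.X has moves --c--▸ t1, --d--▸ t2
  t1 = a.0 has moves --a--▸ t3
  t2 = b.(rec X. c.a.0 + d.b.X) has moves --b--▸ t0
  t3 = 0 has moves ·
Executing b from P (initial set {s0}):
  [1] b ⇒ {s1}
  — P admits the full trace.
Executing b from Q (initial set {t0}):
  [1] b ⇒ ∅  — Q cannot continue

trace-distinct — witness ⟨b⟩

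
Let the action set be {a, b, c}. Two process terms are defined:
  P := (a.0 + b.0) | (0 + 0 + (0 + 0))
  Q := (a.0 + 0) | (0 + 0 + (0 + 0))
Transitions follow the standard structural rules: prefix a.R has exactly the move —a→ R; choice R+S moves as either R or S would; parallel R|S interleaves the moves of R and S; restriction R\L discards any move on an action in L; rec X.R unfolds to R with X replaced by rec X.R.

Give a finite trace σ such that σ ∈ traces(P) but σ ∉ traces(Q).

b

P's transition system — 2 states:
  p0 = (a.0 + b.0) | (0 + 0 + (0 + 0)) ⊢ -a-> p1, -b-> p1
  p1 = 0 | (0 + 0 + (0 + 0)) ⊢ deadlocked
Q's transition system — 2 states:
  q0 = (a.0 + 0) | (0 + 0 + (0 + 0)) ⊢ -a-> q1
  q1 = 0 | (0 + 0 + (0 + 0)) ⊢ deadlocked
Run σ = ⟨b⟩ on P: start {p0}
  [1] b ⇒ {p1}
  ✓ P
Run σ = ⟨b⟩ on Q: start {q0}
  [1] b ⇒ ∅  — Q cannot continue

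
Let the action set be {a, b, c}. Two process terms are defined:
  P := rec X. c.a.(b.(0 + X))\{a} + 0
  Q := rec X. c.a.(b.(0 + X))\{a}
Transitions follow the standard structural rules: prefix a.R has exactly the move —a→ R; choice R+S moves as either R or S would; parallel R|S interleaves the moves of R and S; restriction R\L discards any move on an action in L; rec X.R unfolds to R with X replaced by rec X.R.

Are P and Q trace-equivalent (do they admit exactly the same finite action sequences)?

Reachable graph of P (5 states):
  u0 = rec X. c.a.(b.(0 + X))\{a} + 0 → --c--▸ u1
  u1 = a.(b.(0 + (rec X. c.a.(b.(0 + X))\{a} + 0)))\{a} → --a--▸ u2
  u2 = (b.(0 + (rec X. c.a.(b.(0 + X))\{a} + 0)))\{a} → --b--▸ u3
  u3 = (0 + (rec X. c.a.(b.(0 + X))\{a} + 0))\{a} → --c--▸ u4
  u4 = (a.(b.(0 + (rec X. c.a.(b.(0 + X))\{a} + 0)))\{a})\{a} → ∅
Reachable graph of Q (5 states):
  v0 = rec X. c.a.(b.(0 + X))\{a} → --c--▸ v1
  v1 = a.(b.(0 + (rec X. c.a.(b.(0 + X))\{a})))\{a} → --a--▸ v2
  v2 = (b.(0 + (rec X. c.a.(b.(0 + X))\{a})))\{a} → --b--▸ v3
  v3 = (0 + (rec X. c.a.(b.(0 + X))\{a}))\{a} → --c--▸ v4
  v4 = (a.(b.(0 + (rec X. c.a.(b.(0 + X))\{a})))\{a})\{a} → ∅
Coarsest stable partition (strong bisimilarity classes):
  B0 = {u0, v0}
  B1 = {u1, v1}
  B2 = {u2, v2}
  B3 = {u3, v3}
  B4 = {u4, v4}
u0 ∈ B0, v0 ∈ B0 → same block
Bisimilar ⇒ trace-equivalent.

traces(P) = traces(Q)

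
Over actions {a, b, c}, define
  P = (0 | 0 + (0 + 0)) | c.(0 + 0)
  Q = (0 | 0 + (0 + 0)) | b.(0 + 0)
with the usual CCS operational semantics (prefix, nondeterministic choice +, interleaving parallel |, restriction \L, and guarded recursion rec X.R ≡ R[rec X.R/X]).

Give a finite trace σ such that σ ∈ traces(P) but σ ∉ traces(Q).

P's transition system — 2 states:
  s0 = (0 | 0 + (0 + 0)) | c.(0 + 0) ⊢ --c--▸ s1
  s1 = (0 | 0 + (0 + 0)) | (0 + 0) ⊢ ∅
Q's transition system — 2 states:
  t0 = (0 | 0 + (0 + 0)) | b.(0 + 0) ⊢ --b--▸ t1
  t1 = (0 | 0 + (0 + 0)) | (0 + 0) ⊢ ∅
Executing c from P (initial set {s0}):
  step 1 (c): {s1}
  P completes σ.
Executing c from Q (initial set {t0}):
  step 1 (c): ∅ (Q stuck)

c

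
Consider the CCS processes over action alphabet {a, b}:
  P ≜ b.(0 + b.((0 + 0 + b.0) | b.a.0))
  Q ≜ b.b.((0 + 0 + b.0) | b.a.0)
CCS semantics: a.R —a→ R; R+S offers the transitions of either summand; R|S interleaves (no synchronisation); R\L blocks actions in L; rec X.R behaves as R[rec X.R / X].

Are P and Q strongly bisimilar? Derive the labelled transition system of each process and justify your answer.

Reachable graph of P (8 states):
  p0 = b.(0 + b.((0 + 0 + b.0) | b.a.0)) ⊢ =b=> p1
  p1 = 0 + b.((0 + 0 + b.0) | b.a.0) ⊢ =b=> p2
  p2 = (0 + 0 + b.0) | b.a.0 ⊢ =b=> p3, =b=> p4
  p3 = (0 + 0 + b.0) | a.0 ⊢ =a=> p5, =b=> p6
  p4 = 0 | b.a.0 ⊢ =b=> p6
  p5 = (0 + 0 + b.0) | 0 ⊢ =b=> p7
  p6 = 0 | a.0 ⊢ =a=> p7
  p7 = 0 | 0 ⊢ (no moves)
Reachable graph of Q (8 states):
  q0 = b.b.((0 + 0 + b.0) | b.a.0) ⊢ =b=> q1
  q1 = b.((0 + 0 + b.0) | b.a.0) ⊢ =b=> q2
  q2 = (0 + 0 + b.0) | b.a.0 ⊢ =b=> q3, =b=> q4
  q3 = (0 + 0 + b.0) | a.0 ⊢ =a=> q5, =b=> q6
  q4 = 0 | b.a.0 ⊢ =b=> q6
  q5 = (0 + 0 + b.0) | 0 ⊢ =b=> q7
  q6 = 0 | a.0 ⊢ =a=> q7
  q7 = 0 | 0 ⊢ (no moves)
Bisimilarity quotient blocks:
  B0 = {p0, q0}
  B1 = {p1, q1}
  B2 = {p2, q2}
  B3 = {p3, q3}
  B4 = {p5, q5}
  B5 = {p7, q7}
  B6 = {p6, q6}
  B7 = {p4, q4}
p0 ∈ B0, q0 ∈ B0 → same block

YES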